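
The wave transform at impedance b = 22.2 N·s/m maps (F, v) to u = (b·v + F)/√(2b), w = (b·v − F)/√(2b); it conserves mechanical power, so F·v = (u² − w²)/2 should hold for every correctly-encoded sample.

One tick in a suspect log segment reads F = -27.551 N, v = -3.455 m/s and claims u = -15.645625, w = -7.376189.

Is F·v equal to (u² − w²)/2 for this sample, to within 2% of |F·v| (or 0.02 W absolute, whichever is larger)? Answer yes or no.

F·v = (-27.551)×(-3.455) = 95.188705 W.
(u² − w²)/2 = (244.785582 − 54.408164)/2 = 95.188709 W.
|Δ| = 0.000004;  2% of max(1, |F·v|) = 1.903774.

yes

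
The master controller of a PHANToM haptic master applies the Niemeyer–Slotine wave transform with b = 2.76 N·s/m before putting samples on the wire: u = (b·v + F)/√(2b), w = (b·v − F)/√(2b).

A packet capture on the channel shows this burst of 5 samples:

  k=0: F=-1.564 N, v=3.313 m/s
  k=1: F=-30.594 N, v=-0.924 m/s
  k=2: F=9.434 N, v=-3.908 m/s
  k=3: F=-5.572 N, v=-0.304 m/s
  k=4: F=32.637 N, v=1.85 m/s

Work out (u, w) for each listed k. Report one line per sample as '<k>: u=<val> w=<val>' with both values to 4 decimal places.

k=0: b·v=2.76×3.313=9.1439; √(2b)=2.3495; u=(9.1439+(-1.564))/2.3495=3.2262, w=(9.1439−(-1.564))/2.3495=4.5576
k=1: b·v=2.76×(-0.924)=-2.5502; √(2b)=2.3495; u=(-2.5502+(-30.594))/2.3495=-14.1071, w=(-2.5502−(-30.594))/2.3495=11.9362
k=2: b·v=2.76×(-3.908)=-10.7861; √(2b)=2.3495; u=(-10.7861+9.434)/2.3495=-0.5755, w=(-10.7861−9.434)/2.3495=-8.6062
k=3: b·v=2.76×(-0.304)=-0.8390; √(2b)=2.3495; u=(-0.8390+(-5.572))/2.3495=-2.7287, w=(-0.8390−(-5.572))/2.3495=2.0145
k=4: b·v=2.76×1.85=5.1060; √(2b)=2.3495; u=(5.1060+32.637)/2.3495=16.0645, w=(5.1060−32.637)/2.3495=-11.7180

0: u=3.2262 w=4.5576
1: u=-14.1071 w=11.9362
2: u=-0.5755 w=-8.6062
3: u=-2.7287 w=2.0145
4: u=16.0645 w=-11.7180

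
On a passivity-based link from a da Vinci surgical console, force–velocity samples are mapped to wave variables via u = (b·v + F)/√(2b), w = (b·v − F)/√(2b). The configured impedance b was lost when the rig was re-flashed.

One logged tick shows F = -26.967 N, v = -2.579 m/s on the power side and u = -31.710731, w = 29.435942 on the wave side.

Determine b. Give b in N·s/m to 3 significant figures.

b = 0.389 N·s/m

u + w = -2.274789;  u + w = √(2b)·v, so √(2b) = -2.274789/(-2.579) = 0.882043.
b = (√(2b))²/2 = 0.778000/2 = 0.389000.
(Check via u − w = 2F/√(2b): u − w = -61.146673, 2F/√(2b) = -61.146676.)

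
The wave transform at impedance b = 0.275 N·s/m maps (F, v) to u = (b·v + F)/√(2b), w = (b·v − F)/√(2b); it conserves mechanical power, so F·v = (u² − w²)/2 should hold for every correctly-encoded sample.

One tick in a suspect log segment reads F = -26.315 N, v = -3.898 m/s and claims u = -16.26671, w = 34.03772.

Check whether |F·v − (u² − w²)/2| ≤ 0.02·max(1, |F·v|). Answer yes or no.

F·v = (-26.315)×(-3.898) = 102.57587 W.
(u² − w²)/2 = (264.60585 − 1158.56638)/2 = -446.98026 W.
|Δ| = 549.55613;  2% of max(1, |F·v|) = 2.05152.

no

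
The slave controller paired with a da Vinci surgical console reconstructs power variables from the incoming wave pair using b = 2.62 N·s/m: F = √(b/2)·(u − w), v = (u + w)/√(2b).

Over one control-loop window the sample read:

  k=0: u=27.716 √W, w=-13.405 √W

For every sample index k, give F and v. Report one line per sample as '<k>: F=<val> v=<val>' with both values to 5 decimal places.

0: F=47.06514 v=6.25179

k=0: u−w=41.12100, u+w=14.31100; √(b/2)=1.14455, √(2b)=2.28910; F=1.14455×41.121=47.06514, v=14.31100/2.28910=6.25179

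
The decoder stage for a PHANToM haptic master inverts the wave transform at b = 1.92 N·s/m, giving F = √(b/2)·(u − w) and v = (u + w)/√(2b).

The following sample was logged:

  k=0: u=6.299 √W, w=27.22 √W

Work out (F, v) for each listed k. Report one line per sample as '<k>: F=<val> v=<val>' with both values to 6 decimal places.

0: F=-20.498310 v=17.105093

k=0: u−w=-20.921000, u+w=33.519000; √(b/2)=0.979796, √(2b)=1.959592; F=0.979796×(-20.921)=-20.498310, v=33.519000/1.959592=17.105093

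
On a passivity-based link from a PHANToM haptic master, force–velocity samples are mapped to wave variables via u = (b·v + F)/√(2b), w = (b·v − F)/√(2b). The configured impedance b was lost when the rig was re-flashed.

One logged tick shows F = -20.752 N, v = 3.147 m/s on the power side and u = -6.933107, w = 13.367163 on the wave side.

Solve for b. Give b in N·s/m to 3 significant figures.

b = 2.09 N·s/m

u + w = 6.434056;  u + w = √(2b)·v, so √(2b) = 6.434056/3.147 = 2.044505.
b = (√(2b))²/2 = 4.179999/2 = 2.090000.
(Check via u − w = 2F/√(2b): u − w = -20.300270, 2F/√(2b) = -20.300272.)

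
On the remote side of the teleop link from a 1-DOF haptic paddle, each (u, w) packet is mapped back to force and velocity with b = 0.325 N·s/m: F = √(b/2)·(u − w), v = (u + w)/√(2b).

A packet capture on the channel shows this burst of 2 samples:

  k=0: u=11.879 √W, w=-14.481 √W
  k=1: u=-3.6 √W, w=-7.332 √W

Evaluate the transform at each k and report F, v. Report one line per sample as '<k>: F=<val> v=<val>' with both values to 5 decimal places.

0: F=10.62606 v=-3.22738
1: F=1.50442 v=-13.55948

k=0: u−w=26.36000, u+w=-2.60200; √(b/2)=0.40311, √(2b)=0.80623; F=0.40311×26.36=10.62606, v=-2.60200/0.80623=-3.22738
k=1: u−w=3.73200, u+w=-10.93200; √(b/2)=0.40311, √(2b)=0.80623; F=0.40311×3.732=1.50442, v=-10.93200/0.80623=-13.55948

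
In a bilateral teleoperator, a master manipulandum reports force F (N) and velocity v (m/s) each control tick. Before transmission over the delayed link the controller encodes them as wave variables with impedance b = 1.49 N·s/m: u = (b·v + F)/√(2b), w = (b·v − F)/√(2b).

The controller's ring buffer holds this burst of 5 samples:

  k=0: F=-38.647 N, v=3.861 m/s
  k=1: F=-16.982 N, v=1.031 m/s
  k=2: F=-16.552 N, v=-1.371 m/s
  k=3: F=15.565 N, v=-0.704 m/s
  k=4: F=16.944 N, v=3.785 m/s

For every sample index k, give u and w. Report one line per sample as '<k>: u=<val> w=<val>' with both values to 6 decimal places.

k=0: b·v=1.49×3.861=5.752890; √(2b)=1.726268; u=(5.752890+(-38.647))/1.726268=-19.055046, w=(5.752890−(-38.647))/1.726268=25.720166
k=1: b·v=1.49×1.031=1.536190; √(2b)=1.726268; u=(1.536190+(-16.982))/1.726268=-8.947517, w=(1.536190−(-16.982))/1.726268=10.727299
k=2: b·v=1.49×(-1.371)=-2.042790; √(2b)=1.726268; u=(-2.042790+(-16.552))/1.726268=-10.771673, w=(-2.042790−(-16.552))/1.726268=8.404960
k=3: b·v=1.49×(-0.704)=-1.048960; √(2b)=1.726268; u=(-1.048960+15.565)/1.726268=8.408916, w=(-1.048960−15.565)/1.726268=-9.624209
k=4: b·v=1.49×3.785=5.639650; √(2b)=1.726268; u=(5.639650+16.944)/1.726268=13.082357, w=(5.639650−16.944)/1.726268=-6.548434

0: u=-19.055046 w=25.720166
1: u=-8.947517 w=10.727299
2: u=-10.771673 w=8.404960
3: u=8.408916 w=-9.624209
4: u=13.082357 w=-6.548434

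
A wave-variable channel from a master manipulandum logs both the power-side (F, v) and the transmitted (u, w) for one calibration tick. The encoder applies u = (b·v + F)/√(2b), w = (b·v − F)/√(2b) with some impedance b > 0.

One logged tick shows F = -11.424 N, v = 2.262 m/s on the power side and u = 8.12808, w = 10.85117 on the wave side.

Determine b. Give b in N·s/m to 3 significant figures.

b = 35.2 N·s/m

u + w = 18.9793;  u + w = √(2b)·v, so √(2b) = 18.9793/2.262 = 8.3905.
b = (√(2b))²/2 = 70.4000/2 = 35.2000.
(Check via u − w = 2F/√(2b): u − w = -2.7231, 2F/√(2b) = -2.7231.)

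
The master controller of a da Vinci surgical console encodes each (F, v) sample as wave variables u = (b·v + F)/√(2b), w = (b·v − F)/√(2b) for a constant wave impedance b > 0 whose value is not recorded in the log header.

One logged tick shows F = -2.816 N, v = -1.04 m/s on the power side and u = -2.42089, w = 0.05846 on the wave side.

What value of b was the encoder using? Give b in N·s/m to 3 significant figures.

u + w = -2.3624;  u + w = √(2b)·v, so √(2b) = -2.3624/(-1.04) = 2.2716.
b = (√(2b))²/2 = 5.1600/2 = 2.5800.
(Check via u − w = 2F/√(2b): u − w = -2.4794, 2F/√(2b) = -2.4793.)

b = 2.58 N·s/m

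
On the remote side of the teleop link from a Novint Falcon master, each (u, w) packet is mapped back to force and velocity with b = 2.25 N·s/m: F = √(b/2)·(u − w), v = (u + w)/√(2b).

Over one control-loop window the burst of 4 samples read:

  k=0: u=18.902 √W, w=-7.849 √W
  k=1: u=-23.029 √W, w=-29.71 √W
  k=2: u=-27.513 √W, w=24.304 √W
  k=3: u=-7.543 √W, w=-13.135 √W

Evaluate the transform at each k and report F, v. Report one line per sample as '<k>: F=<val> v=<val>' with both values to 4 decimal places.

k=0: u−w=26.7510, u+w=11.0530; √(b/2)=1.0607, √(2b)=2.1213; F=1.0607×26.751=28.3737, v=11.0530/2.1213=5.2104
k=1: u−w=6.6810, u+w=-52.7390; √(b/2)=1.0607, √(2b)=2.1213; F=1.0607×6.681=7.0863, v=-52.7390/2.1213=-24.8614
k=2: u−w=-51.8170, u+w=-3.2090; √(b/2)=1.0607, √(2b)=2.1213; F=1.0607×(-51.817)=-54.9602, v=-3.2090/2.1213=-1.5127
k=3: u−w=5.5920, u+w=-20.6780; √(b/2)=1.0607, √(2b)=2.1213; F=1.0607×5.592=5.9312, v=-20.6780/2.1213=-9.7477

0: F=28.3737 v=5.2104
1: F=7.0863 v=-24.8614
2: F=-54.9602 v=-1.5127
3: F=5.9312 v=-9.7477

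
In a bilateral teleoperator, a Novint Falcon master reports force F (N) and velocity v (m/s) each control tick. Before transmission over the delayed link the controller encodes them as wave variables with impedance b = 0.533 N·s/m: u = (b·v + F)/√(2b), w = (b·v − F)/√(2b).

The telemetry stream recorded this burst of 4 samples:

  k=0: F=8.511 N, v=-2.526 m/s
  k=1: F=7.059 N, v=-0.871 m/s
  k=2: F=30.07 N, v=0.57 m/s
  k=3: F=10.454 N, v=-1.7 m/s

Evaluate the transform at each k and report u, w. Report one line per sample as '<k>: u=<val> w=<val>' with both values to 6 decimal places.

0: u=6.939304 w=-9.547330
1: u=6.387342 w=-7.286626
2: u=29.418510 w=-28.830000
3: u=9.247605 w=-11.002808

k=0: b·v=0.533×(-2.526)=-1.346358; √(2b)=1.032473; u=(-1.346358+8.511)/1.032473=6.939304, w=(-1.346358−8.511)/1.032473=-9.547330
k=1: b·v=0.533×(-0.871)=-0.464243; √(2b)=1.032473; u=(-0.464243+7.059)/1.032473=6.387342, w=(-0.464243−7.059)/1.032473=-7.286626
k=2: b·v=0.533×0.57=0.303810; √(2b)=1.032473; u=(0.303810+30.07)/1.032473=29.418510, w=(0.303810−30.07)/1.032473=-28.830000
k=3: b·v=0.533×(-1.7)=-0.906100; √(2b)=1.032473; u=(-0.906100+10.454)/1.032473=9.247605, w=(-0.906100−10.454)/1.032473=-11.002808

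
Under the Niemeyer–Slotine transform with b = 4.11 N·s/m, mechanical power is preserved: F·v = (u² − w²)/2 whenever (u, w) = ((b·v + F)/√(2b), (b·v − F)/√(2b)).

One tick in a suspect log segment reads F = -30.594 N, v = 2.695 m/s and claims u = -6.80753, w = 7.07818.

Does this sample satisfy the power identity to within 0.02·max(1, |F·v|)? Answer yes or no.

no

F·v = (-30.594)×2.695 = -82.45083 W.
(u² − w²)/2 = (46.34246 − 50.10063)/2 = -1.87908 W.
|Δ| = 80.57175;  2% of max(1, |F·v|) = 1.64902.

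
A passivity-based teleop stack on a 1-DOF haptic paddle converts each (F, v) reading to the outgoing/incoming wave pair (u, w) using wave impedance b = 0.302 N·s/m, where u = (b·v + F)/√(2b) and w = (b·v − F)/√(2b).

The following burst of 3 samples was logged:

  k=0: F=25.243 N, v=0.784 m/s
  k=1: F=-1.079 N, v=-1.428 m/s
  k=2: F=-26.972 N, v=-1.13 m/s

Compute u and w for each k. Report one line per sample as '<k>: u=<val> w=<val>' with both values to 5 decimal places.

0: u=32.78514 w=-32.17583
1: u=-1.94327 w=0.83346
2: u=-35.14431 w=34.26611

k=0: b·v=0.302×0.784=0.23677; √(2b)=0.77717; u=(0.23677+25.243)/0.77717=32.78514, w=(0.23677−25.243)/0.77717=-32.17583
k=1: b·v=0.302×(-1.428)=-0.43126; √(2b)=0.77717; u=(-0.43126+(-1.079))/0.77717=-1.94327, w=(-0.43126−(-1.079))/0.77717=0.83346
k=2: b·v=0.302×(-1.13)=-0.34126; √(2b)=0.77717; u=(-0.34126+(-26.972))/0.77717=-35.14431, w=(-0.34126−(-26.972))/0.77717=34.26611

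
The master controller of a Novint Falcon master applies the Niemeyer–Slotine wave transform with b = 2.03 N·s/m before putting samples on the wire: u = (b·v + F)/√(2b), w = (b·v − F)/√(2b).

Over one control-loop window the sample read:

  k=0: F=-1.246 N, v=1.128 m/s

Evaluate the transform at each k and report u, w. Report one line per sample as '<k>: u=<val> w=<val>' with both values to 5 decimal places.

0: u=0.51805 w=1.75481

k=0: b·v=2.03×1.128=2.28984; √(2b)=2.01494; u=(2.28984+(-1.246))/2.01494=0.51805, w=(2.28984−(-1.246))/2.01494=1.75481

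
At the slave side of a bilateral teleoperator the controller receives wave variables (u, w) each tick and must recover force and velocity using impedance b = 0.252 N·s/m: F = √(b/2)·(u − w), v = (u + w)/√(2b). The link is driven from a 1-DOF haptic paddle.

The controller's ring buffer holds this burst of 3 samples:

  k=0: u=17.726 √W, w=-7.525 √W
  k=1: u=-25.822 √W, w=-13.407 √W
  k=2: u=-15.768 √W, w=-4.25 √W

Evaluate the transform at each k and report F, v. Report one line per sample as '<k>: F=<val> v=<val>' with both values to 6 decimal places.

k=0: u−w=25.251000, u+w=10.201000; √(b/2)=0.354965, √(2b)=0.709930; F=0.354965×25.251=8.963216, v=10.201000/0.709930=14.369031
k=1: u−w=-12.415000, u+w=-39.229000; √(b/2)=0.354965, √(2b)=0.709930; F=0.354965×(-12.415)=-4.406888, v=-39.229000/0.709930=-55.257594
k=2: u−w=-11.518000, u+w=-20.018000; √(b/2)=0.354965, √(2b)=0.709930; F=0.354965×(-11.518)=-4.088484, v=-20.018000/0.709930=-28.197163

0: F=8.963216 v=14.369031
1: F=-4.406888 v=-55.257594
2: F=-4.088484 v=-28.197163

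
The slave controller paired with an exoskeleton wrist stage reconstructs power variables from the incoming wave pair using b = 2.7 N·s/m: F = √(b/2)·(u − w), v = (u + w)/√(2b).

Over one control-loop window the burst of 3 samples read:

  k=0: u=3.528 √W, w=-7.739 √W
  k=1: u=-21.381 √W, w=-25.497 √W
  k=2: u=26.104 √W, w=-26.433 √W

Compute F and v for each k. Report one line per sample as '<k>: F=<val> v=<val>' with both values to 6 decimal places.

0: F=13.091071 v=-1.812126
1: F=4.782360 v=-20.173079
2: F=61.042478 v=-0.141579

k=0: u−w=11.267000, u+w=-4.211000; √(b/2)=1.161895, √(2b)=2.323790; F=1.161895×11.267=13.091071, v=-4.211000/2.323790=-1.812126
k=1: u−w=4.116000, u+w=-46.878000; √(b/2)=1.161895, √(2b)=2.323790; F=1.161895×4.116=4.782360, v=-46.878000/2.323790=-20.173079
k=2: u−w=52.537000, u+w=-0.329000; √(b/2)=1.161895, √(2b)=2.323790; F=1.161895×52.537=61.042478, v=-0.329000/2.323790=-0.141579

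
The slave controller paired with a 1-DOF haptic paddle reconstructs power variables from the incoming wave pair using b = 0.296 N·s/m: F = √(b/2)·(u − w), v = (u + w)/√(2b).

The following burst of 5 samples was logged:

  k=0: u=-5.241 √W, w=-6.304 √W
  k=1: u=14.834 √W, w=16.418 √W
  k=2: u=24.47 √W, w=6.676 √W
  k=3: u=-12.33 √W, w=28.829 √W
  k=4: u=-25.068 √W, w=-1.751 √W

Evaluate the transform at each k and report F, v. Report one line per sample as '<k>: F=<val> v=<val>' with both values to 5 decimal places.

k=0: u−w=1.06300, u+w=-11.54500; √(b/2)=0.38471, √(2b)=0.76942; F=0.38471×1.063=0.40894, v=-11.54500/0.76942=-15.00490
k=1: u−w=-1.58400, u+w=31.25200; √(b/2)=0.38471, √(2b)=0.76942; F=0.38471×(-1.584)=-0.60938, v=31.25200/0.76942=40.61785
k=2: u−w=17.79400, u+w=31.14600; √(b/2)=0.38471, √(2b)=0.76942; F=0.38471×17.794=6.84549, v=31.14600/0.76942=40.48009
k=3: u−w=-41.15900, u+w=16.49900; √(b/2)=0.38471, √(2b)=0.76942; F=0.38471×(-41.159)=-15.83418, v=16.49900/0.76942=21.44355
k=4: u−w=-23.31700, u+w=-26.81900; √(b/2)=0.38471, √(2b)=0.76942; F=0.38471×(-23.317)=-8.97023, v=-26.81900/0.76942=-34.85634

0: F=0.40894 v=-15.00490
1: F=-0.60938 v=40.61785
2: F=6.84549 v=40.48009
3: F=-15.83418 v=21.44355
4: F=-8.97023 v=-34.85634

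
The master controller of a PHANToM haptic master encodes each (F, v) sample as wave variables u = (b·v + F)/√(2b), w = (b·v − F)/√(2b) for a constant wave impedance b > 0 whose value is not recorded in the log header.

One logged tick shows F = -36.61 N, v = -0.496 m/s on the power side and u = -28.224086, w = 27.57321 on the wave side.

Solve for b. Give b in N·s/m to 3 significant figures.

b = 0.861 N·s/m

u + w = -0.650876;  u + w = √(2b)·v, so √(2b) = -0.650876/(-0.496) = 1.312250.
b = (√(2b))²/2 = 1.722000/2 = 0.861000.
(Check via u − w = 2F/√(2b): u − w = -55.797296, 2F/√(2b) = -55.797295.)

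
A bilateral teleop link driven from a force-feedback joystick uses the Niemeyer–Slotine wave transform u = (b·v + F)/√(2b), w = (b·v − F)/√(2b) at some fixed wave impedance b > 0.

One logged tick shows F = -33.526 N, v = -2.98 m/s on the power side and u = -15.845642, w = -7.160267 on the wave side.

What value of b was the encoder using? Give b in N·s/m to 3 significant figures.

b = 29.8 N·s/m

u + w = -23.005909;  u + w = √(2b)·v, so √(2b) = -23.005909/(-2.98) = 7.720104.
b = (√(2b))²/2 = 59.600001/2 = 29.800001.
(Check via u − w = 2F/√(2b): u − w = -8.685375, 2F/√(2b) = -8.685376.)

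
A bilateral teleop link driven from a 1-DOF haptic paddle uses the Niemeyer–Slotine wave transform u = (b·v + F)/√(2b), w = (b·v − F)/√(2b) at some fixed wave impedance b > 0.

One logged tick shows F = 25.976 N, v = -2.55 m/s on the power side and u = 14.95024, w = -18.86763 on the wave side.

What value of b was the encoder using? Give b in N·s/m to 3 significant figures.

u + w = -3.9174;  u + w = √(2b)·v, so √(2b) = -3.9174/(-2.55) = 1.5362.
b = (√(2b))²/2 = 2.3600/2 = 1.1800.
(Check via u − w = 2F/√(2b): u − w = 33.8179, 2F/√(2b) = 33.8178.)

b = 1.18 N·s/m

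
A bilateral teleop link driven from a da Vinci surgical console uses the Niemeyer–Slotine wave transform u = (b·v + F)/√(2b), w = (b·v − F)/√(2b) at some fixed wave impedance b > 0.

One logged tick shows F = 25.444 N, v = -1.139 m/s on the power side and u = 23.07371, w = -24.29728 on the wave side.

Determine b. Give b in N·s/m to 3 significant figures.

u + w = -1.22357;  u + w = √(2b)·v, so √(2b) = -1.22357/(-1.139) = 1.07425.
b = (√(2b))²/2 = 1.15401/2 = 0.57701.
(Check via u − w = 2F/√(2b): u − w = 47.37099, 2F/√(2b) = 47.37075.)

b = 0.577 N·s/m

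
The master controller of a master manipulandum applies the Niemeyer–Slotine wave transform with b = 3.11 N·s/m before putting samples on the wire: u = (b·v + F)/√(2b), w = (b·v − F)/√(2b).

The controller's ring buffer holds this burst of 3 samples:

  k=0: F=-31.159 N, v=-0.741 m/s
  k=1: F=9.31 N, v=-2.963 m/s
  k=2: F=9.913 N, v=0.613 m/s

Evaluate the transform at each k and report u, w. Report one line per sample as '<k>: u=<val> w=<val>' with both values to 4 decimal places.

0: u=-13.4176 w=11.5696
1: u=0.0381 w=-7.4278
2: u=4.7392 w=-3.2103

k=0: b·v=3.11×(-0.741)=-2.3045; √(2b)=2.4940; u=(-2.3045+(-31.159))/2.4940=-13.4176, w=(-2.3045−(-31.159))/2.4940=11.5696
k=1: b·v=3.11×(-2.963)=-9.2149; √(2b)=2.4940; u=(-9.2149+9.31)/2.4940=0.0381, w=(-9.2149−9.31)/2.4940=-7.4278
k=2: b·v=3.11×0.613=1.9064; √(2b)=2.4940; u=(1.9064+9.913)/2.4940=4.7392, w=(1.9064−9.913)/2.4940=-3.2103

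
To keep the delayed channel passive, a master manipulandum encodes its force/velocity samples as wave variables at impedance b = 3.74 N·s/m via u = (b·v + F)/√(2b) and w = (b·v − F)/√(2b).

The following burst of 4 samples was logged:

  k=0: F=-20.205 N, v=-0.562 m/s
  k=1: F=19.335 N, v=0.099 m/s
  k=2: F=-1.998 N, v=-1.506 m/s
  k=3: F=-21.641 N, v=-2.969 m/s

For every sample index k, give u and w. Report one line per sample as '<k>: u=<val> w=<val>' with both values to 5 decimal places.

0: u=-8.15620 w=6.61916
1: u=7.20496 w=-6.93420
2: u=-2.78997 w=-1.32888
3: u=-11.97278 w=3.85269

k=0: b·v=3.74×(-0.562)=-2.10188; √(2b)=2.73496; u=(-2.10188+(-20.205))/2.73496=-8.15620, w=(-2.10188−(-20.205))/2.73496=6.61916
k=1: b·v=3.74×0.099=0.37026; √(2b)=2.73496; u=(0.37026+19.335)/2.73496=7.20496, w=(0.37026−19.335)/2.73496=-6.93420
k=2: b·v=3.74×(-1.506)=-5.63244; √(2b)=2.73496; u=(-5.63244+(-1.998))/2.73496=-2.78997, w=(-5.63244−(-1.998))/2.73496=-1.32888
k=3: b·v=3.74×(-2.969)=-11.10406; √(2b)=2.73496; u=(-11.10406+(-21.641))/2.73496=-11.97278, w=(-11.10406−(-21.641))/2.73496=3.85269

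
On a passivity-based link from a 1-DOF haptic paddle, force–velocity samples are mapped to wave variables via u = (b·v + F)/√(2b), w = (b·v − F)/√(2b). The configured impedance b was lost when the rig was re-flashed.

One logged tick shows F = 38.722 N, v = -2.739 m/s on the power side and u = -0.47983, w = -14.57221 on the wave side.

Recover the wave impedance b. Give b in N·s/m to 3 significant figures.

b = 15.1 N·s/m

u + w = -15.0520;  u + w = √(2b)·v, so √(2b) = -15.0520/(-2.739) = 5.4955.
b = (√(2b))²/2 = 30.2000/2 = 15.1000.
(Check via u − w = 2F/√(2b): u − w = 14.0924, 2F/√(2b) = 14.0924.)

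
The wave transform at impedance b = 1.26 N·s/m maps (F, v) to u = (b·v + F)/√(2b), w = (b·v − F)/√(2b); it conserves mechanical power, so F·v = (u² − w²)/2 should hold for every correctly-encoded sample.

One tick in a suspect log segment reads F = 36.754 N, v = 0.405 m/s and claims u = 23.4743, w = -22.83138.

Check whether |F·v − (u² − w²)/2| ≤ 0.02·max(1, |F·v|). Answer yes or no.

yes

F·v = 36.754×0.405 = 14.88537 W.
(u² − w²)/2 = (551.04276 − 521.27191)/2 = 14.88542 W.
|Δ| = 0.00005;  2% of max(1, |F·v|) = 0.29771.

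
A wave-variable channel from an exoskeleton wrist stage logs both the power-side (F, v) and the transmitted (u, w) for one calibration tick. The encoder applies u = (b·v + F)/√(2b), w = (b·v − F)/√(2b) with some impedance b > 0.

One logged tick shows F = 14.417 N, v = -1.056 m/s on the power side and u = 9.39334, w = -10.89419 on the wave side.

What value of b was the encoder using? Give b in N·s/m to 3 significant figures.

u + w = -1.50085;  u + w = √(2b)·v, so √(2b) = -1.50085/(-1.056) = 1.42126.
b = (√(2b))²/2 = 2.01998/2 = 1.00999.
(Check via u − w = 2F/√(2b): u − w = 20.28753, 2F/√(2b) = 20.28764.)

b = 1.01 N·s/m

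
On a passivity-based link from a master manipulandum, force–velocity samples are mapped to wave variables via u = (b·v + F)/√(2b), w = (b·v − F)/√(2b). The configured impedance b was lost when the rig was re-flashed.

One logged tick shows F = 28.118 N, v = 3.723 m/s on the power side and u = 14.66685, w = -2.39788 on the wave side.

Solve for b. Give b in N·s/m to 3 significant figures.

u + w = 12.2690;  u + w = √(2b)·v, so √(2b) = 12.2690/3.723 = 3.2955.
b = (√(2b))²/2 = 10.8600/2 = 5.4300.
(Check via u − w = 2F/√(2b): u − w = 17.0647, 2F/√(2b) = 17.0647.)

b = 5.43 N·s/m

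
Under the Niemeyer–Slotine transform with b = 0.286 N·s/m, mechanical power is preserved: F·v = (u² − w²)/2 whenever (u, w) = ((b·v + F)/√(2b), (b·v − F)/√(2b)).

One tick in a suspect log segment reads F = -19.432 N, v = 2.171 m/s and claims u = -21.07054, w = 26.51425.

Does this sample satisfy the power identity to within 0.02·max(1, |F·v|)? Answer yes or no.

no

F·v = (-19.432)×2.171 = -42.18687 W.
(u² − w²)/2 = (443.96766 − 703.00545)/2 = -129.51890 W.
|Δ| = 87.33203;  2% of max(1, |F·v|) = 0.84374.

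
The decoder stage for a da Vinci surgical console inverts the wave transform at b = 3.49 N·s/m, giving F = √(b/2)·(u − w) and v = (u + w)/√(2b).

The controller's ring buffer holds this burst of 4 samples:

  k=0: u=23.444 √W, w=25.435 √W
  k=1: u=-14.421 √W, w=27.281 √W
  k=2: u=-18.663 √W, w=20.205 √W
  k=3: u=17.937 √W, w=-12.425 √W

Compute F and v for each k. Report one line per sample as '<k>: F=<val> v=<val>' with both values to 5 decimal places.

0: F=-2.63008 v=18.50097
1: F=-55.08769 v=4.86758
2: F=-51.34402 v=0.58366
3: F=40.10773 v=2.08632

k=0: u−w=-1.99100, u+w=48.87900; √(b/2)=1.32098, √(2b)=2.64197; F=1.32098×(-1.991)=-2.63008, v=48.87900/2.64197=18.50097
k=1: u−w=-41.70200, u+w=12.86000; √(b/2)=1.32098, √(2b)=2.64197; F=1.32098×(-41.702)=-55.08769, v=12.86000/2.64197=4.86758
k=2: u−w=-38.86800, u+w=1.54200; √(b/2)=1.32098, √(2b)=2.64197; F=1.32098×(-38.868)=-51.34402, v=1.54200/2.64197=0.58366
k=3: u−w=30.36200, u+w=5.51200; √(b/2)=1.32098, √(2b)=2.64197; F=1.32098×30.362=40.10773, v=5.51200/2.64197=2.08632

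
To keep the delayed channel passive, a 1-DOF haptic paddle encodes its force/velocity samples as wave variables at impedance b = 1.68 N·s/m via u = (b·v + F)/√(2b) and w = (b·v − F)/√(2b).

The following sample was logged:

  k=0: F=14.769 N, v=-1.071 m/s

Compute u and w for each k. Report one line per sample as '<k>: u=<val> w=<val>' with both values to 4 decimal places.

k=0: b·v=1.68×(-1.071)=-1.7993; √(2b)=1.8330; u=(-1.7993+14.769)/1.8330=7.0756, w=(-1.7993−14.769)/1.8330=-9.0387

0: u=7.0756 w=-9.0387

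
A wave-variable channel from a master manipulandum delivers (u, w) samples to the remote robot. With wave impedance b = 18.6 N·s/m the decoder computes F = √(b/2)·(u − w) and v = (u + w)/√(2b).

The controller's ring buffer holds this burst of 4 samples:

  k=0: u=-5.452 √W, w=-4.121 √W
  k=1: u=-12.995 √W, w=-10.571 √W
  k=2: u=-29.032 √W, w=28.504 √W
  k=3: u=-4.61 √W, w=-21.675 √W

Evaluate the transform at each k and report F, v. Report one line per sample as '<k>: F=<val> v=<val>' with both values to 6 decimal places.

0: F=-4.059004 v=-1.569555
1: F=-7.392206 v=-3.863798
2: F=-175.461218 v=-0.086569
3: F=52.041256 v=-4.309596

k=0: u−w=-1.331000, u+w=-9.573000; √(b/2)=3.049590, √(2b)=6.099180; F=3.049590×(-1.331)=-4.059004, v=-9.573000/6.099180=-1.569555
k=1: u−w=-2.424000, u+w=-23.566000; √(b/2)=3.049590, √(2b)=6.099180; F=3.049590×(-2.424)=-7.392206, v=-23.566000/6.099180=-3.863798
k=2: u−w=-57.536000, u+w=-0.528000; √(b/2)=3.049590, √(2b)=6.099180; F=3.049590×(-57.536)=-175.461218, v=-0.528000/6.099180=-0.086569
k=3: u−w=17.065000, u+w=-26.285000; √(b/2)=3.049590, √(2b)=6.099180; F=3.049590×17.065=52.041256, v=-26.285000/6.099180=-4.309596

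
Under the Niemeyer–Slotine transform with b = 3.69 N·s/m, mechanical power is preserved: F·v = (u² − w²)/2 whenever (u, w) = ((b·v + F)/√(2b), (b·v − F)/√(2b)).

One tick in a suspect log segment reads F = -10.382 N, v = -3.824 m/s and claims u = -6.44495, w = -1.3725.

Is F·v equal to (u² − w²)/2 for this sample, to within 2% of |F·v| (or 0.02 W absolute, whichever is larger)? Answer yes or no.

no

F·v = (-10.382)×(-3.824) = 39.70077 W.
(u² − w²)/2 = (41.53738 − 1.88376)/2 = 19.82681 W.
|Δ| = 19.87396;  2% of max(1, |F·v|) = 0.79402.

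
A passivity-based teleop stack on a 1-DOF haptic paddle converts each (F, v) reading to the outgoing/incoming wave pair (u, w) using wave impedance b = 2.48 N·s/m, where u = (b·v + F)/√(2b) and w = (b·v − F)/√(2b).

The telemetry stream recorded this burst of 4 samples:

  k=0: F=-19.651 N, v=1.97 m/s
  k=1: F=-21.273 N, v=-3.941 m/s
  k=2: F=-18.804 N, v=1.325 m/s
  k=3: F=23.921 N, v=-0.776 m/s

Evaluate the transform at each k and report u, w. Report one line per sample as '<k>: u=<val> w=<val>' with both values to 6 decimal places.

k=0: b·v=2.48×1.97=4.885600; √(2b)=2.227106; u=(4.885600+(-19.651))/2.227106=-6.629860, w=(4.885600−(-19.651))/2.227106=11.017259
k=1: b·v=2.48×(-3.941)=-9.773680; √(2b)=2.227106; u=(-9.773680+(-21.273))/2.227106=-13.940371, w=(-9.773680−(-21.273))/2.227106=5.163347
k=2: b·v=2.48×1.325=3.286000; √(2b)=2.227106; u=(3.286000+(-18.804))/2.227106=-6.967788, w=(3.286000−(-18.804))/2.227106=9.918703
k=3: b·v=2.48×(-0.776)=-1.924480; √(2b)=2.227106; u=(-1.924480+23.921)/2.227106=9.876729, w=(-1.924480−23.921)/2.227106=-11.604963

0: u=-6.629860 w=11.017259
1: u=-13.940371 w=5.163347
2: u=-6.967788 w=9.918703
3: u=9.876729 w=-11.604963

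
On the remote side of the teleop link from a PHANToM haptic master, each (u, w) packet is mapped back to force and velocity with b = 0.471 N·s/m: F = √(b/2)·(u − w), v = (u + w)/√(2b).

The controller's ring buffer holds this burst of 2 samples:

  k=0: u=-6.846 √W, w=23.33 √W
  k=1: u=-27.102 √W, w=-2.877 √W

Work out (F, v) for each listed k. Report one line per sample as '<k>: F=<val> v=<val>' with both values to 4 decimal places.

k=0: u−w=-30.1760, u+w=16.4840; √(b/2)=0.4853, √(2b)=0.9706; F=0.4853×(-30.176)=-14.6439, v=16.4840/0.9706=16.9839
k=1: u−w=-24.2250, u+w=-29.9790; √(b/2)=0.4853, √(2b)=0.9706; F=0.4853×(-24.225)=-11.7560, v=-29.9790/0.9706=-30.8881

0: F=-14.6439 v=16.9839
1: F=-11.7560 v=-30.8881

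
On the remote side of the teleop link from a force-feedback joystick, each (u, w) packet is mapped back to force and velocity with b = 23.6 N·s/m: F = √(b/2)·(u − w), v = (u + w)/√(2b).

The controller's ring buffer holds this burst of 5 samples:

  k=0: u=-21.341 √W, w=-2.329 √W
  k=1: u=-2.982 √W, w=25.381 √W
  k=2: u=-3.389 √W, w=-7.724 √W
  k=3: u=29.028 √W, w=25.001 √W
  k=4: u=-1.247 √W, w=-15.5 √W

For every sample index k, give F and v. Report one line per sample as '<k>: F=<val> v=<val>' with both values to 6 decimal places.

k=0: u−w=-19.012000, u+w=-23.670000; √(b/2)=3.435113, √(2b)=6.870226; F=3.435113×(-19.012)=-65.308365, v=-23.670000/6.870226=-3.445302
k=1: u−w=-28.363000, u+w=22.399000; √(b/2)=3.435113, √(2b)=6.870226; F=3.435113×(-28.363)=-97.430105, v=22.399000/6.870226=3.260300
k=2: u−w=4.335000, u+w=-11.113000; √(b/2)=3.435113, √(2b)=6.870226; F=3.435113×4.335=14.891214, v=-11.113000/6.870226=-1.617560
k=3: u−w=4.027000, u+w=54.029000; √(b/2)=3.435113, √(2b)=6.870226; F=3.435113×4.027=13.833199, v=54.029000/6.870226=7.864225
k=4: u−w=14.253000, u+w=-16.747000; √(b/2)=3.435113, √(2b)=6.870226; F=3.435113×14.253=48.960663, v=-16.747000/6.870226=-2.437620

0: F=-65.308365 v=-3.445302
1: F=-97.430105 v=3.260300
2: F=14.891214 v=-1.617560
3: F=13.833199 v=7.864225
4: F=48.960663 v=-2.437620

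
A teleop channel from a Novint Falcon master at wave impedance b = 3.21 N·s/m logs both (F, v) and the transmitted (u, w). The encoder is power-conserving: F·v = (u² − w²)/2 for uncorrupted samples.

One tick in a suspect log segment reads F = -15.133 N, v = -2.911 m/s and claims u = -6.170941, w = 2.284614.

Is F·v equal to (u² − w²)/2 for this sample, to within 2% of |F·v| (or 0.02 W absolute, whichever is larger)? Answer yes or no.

no

F·v = (-15.133)×(-2.911) = 44.052163 W.
(u² − w²)/2 = (38.080513 − 5.219461)/2 = 16.430526 W.
|Δ| = 27.621637;  2% of max(1, |F·v|) = 0.881043.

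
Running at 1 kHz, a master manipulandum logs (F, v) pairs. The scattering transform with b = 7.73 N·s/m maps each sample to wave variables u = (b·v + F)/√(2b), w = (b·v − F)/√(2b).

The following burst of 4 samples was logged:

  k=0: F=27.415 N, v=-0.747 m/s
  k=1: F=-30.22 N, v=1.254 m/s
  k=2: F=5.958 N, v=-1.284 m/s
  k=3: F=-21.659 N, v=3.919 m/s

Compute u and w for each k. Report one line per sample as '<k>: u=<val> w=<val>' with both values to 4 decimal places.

k=0: b·v=7.73×(-0.747)=-5.7743; √(2b)=3.9319; u=(-5.7743+27.415)/3.9319=5.5038, w=(-5.7743−27.415)/3.9319=-8.4410
k=1: b·v=7.73×1.254=9.6934; √(2b)=3.9319; u=(9.6934+(-30.22))/3.9319=-5.2205, w=(9.6934−(-30.22))/3.9319=10.1511
k=2: b·v=7.73×(-1.284)=-9.9253; √(2b)=3.9319; u=(-9.9253+5.958)/3.9319=-1.0090, w=(-9.9253−5.958)/3.9319=-4.0396
k=3: b·v=7.73×3.919=30.2939; √(2b)=3.9319; u=(30.2939+(-21.659))/3.9319=2.1961, w=(30.2939−(-21.659))/3.9319=13.2131

0: u=5.5038 w=-8.4410
1: u=-5.2205 w=10.1511
2: u=-1.0090 w=-4.0396
3: u=2.1961 w=13.2131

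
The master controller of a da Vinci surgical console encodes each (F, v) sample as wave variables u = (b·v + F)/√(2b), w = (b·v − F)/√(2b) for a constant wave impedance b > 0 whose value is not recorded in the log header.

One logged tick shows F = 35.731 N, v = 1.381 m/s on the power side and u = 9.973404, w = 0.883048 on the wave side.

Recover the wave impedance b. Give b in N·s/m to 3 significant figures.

b = 30.9 N·s/m

u + w = 10.856452;  u + w = √(2b)·v, so √(2b) = 10.856452/1.381 = 7.861298.
b = (√(2b))²/2 = 61.800000/2 = 30.900000.
(Check via u − w = 2F/√(2b): u − w = 9.090356, 2F/√(2b) = 9.090357.)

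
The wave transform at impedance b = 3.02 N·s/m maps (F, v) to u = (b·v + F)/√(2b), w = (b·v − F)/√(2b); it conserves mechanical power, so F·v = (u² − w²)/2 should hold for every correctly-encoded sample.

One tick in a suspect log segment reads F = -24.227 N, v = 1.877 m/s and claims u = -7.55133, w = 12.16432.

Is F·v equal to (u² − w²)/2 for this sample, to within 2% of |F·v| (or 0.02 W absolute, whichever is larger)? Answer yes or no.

F·v = (-24.227)×1.877 = -45.47408 W.
(u² − w²)/2 = (57.02258 − 147.97068)/2 = -45.47405 W.
|Δ| = 0.00003;  2% of max(1, |F·v|) = 0.90948.

yes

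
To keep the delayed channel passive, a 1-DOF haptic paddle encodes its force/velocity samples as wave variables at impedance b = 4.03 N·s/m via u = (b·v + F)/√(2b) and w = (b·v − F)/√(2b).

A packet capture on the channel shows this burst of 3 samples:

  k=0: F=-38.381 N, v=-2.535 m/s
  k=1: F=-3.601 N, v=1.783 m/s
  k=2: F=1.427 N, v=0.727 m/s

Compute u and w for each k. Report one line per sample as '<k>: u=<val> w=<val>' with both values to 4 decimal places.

0: u=-17.1176 w=9.9207
1: u=1.2626 w=3.7994
2: u=1.5346 w=0.5293

k=0: b·v=4.03×(-2.535)=-10.2161; √(2b)=2.8390; u=(-10.2161+(-38.381))/2.8390=-17.1176, w=(-10.2161−(-38.381))/2.8390=9.9207
k=1: b·v=4.03×1.783=7.1855; √(2b)=2.8390; u=(7.1855+(-3.601))/2.8390=1.2626, w=(7.1855−(-3.601))/2.8390=3.7994
k=2: b·v=4.03×0.727=2.9298; √(2b)=2.8390; u=(2.9298+1.427)/2.8390=1.5346, w=(2.9298−1.427)/2.8390=0.5293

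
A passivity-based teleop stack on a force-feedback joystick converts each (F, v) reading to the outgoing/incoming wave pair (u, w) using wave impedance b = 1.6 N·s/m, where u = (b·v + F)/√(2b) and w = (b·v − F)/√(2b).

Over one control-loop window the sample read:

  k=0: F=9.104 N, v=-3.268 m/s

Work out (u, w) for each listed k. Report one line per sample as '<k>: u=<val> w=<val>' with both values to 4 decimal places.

k=0: b·v=1.6×(-3.268)=-5.2288; √(2b)=1.7889; u=(-5.2288+9.104)/1.7889=2.1663, w=(-5.2288−9.104)/1.7889=-8.0123

0: u=2.1663 w=-8.0123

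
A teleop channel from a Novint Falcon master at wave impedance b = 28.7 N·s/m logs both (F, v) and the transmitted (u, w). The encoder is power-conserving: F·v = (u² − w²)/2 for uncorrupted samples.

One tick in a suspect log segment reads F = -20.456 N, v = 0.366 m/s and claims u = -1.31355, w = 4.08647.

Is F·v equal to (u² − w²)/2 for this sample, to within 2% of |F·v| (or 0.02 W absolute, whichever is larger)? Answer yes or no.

F·v = (-20.456)×0.366 = -7.48690 W.
(u² − w²)/2 = (1.72541 − 16.69924)/2 = -7.48691 W.
|Δ| = 0.00002;  2% of max(1, |F·v|) = 0.14974.

yes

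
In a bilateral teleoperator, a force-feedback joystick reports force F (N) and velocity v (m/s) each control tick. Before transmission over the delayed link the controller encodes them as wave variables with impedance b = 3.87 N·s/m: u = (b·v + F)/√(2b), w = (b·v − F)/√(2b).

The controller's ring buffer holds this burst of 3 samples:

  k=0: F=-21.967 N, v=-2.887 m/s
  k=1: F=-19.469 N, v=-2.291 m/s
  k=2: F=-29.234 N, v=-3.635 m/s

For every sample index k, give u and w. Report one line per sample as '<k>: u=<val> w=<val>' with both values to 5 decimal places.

k=0: b·v=3.87×(-2.887)=-11.17269; √(2b)=2.78209; u=(-11.17269+(-21.967))/2.78209=-11.91182, w=(-11.17269−(-21.967))/2.78209=3.87993
k=1: b·v=3.87×(-2.291)=-8.86617; √(2b)=2.78209; u=(-8.86617+(-19.469))/2.78209=-10.18487, w=(-8.86617−(-19.469))/2.78209=3.81111
k=2: b·v=3.87×(-3.635)=-14.06745; √(2b)=2.78209; u=(-14.06745+(-29.234))/2.78209=-15.56438, w=(-14.06745−(-29.234))/2.78209=5.45150

0: u=-11.91182 w=3.87993
1: u=-10.18487 w=3.81111
2: u=-15.56438 w=5.45150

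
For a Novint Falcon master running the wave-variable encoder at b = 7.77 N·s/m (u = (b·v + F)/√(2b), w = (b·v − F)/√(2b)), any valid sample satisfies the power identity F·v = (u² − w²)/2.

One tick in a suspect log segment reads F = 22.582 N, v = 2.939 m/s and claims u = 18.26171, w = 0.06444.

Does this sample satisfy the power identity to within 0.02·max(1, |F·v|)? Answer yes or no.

F·v = 22.582×2.939 = 66.3685 W.
(u² − w²)/2 = (333.4901 − 0.0042)/2 = 166.7429 W.
|Δ| = 100.3745;  2% of max(1, |F·v|) = 1.3274.

no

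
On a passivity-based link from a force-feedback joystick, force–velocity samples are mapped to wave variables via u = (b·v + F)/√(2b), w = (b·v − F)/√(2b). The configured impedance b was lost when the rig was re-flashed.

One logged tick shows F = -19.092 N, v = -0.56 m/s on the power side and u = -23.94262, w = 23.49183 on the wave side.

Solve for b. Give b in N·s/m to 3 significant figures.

u + w = -0.4508;  u + w = √(2b)·v, so √(2b) = -0.4508/(-0.56) = 0.8050.
b = (√(2b))²/2 = 0.6480/2 = 0.3240.
(Check via u − w = 2F/√(2b): u − w = -47.4344, 2F/√(2b) = -47.4346.)

b = 0.324 N·s/m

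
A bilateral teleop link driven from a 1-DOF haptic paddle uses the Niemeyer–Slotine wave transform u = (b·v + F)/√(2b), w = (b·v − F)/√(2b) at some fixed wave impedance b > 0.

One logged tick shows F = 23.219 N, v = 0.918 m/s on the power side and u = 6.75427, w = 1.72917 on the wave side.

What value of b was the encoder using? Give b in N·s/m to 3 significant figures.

u + w = 8.48344;  u + w = √(2b)·v, so √(2b) = 8.48344/0.918 = 9.24122.
b = (√(2b))²/2 = 85.40015/2 = 42.70007.
(Check via u − w = 2F/√(2b): u − w = 5.02510, 2F/√(2b) = 5.02509.)

b = 42.7 N·s/m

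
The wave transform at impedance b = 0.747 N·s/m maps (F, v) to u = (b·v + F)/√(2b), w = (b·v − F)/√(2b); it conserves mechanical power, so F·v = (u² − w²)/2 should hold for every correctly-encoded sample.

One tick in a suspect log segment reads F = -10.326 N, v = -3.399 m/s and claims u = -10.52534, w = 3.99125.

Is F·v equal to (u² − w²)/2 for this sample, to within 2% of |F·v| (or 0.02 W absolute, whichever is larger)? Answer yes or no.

F·v = (-10.326)×(-3.399) = 35.09807 W.
(u² − w²)/2 = (110.78278 − 15.93008)/2 = 47.42635 W.
|Δ| = 12.32828;  2% of max(1, |F·v|) = 0.70196.

no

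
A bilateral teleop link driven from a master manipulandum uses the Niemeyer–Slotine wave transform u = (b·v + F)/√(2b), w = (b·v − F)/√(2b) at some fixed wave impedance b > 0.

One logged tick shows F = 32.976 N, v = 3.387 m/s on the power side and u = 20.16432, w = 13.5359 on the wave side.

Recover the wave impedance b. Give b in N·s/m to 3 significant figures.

u + w = 33.7002;  u + w = √(2b)·v, so √(2b) = 33.7002/3.387 = 9.9499.
b = (√(2b))²/2 = 99.0000/2 = 49.5000.
(Check via u − w = 2F/√(2b): u − w = 6.6284, 2F/√(2b) = 6.6284.)

b = 49.5 N·s/m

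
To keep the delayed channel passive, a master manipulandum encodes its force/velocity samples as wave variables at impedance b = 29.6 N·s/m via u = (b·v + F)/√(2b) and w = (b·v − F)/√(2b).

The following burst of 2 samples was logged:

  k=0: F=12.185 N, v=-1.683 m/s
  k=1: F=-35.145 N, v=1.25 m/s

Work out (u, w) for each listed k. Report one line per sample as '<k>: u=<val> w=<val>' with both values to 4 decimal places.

0: u=-4.8910 w=-8.0583
1: u=0.2411 w=9.3766

k=0: b·v=29.6×(-1.683)=-49.8168; √(2b)=7.6942; u=(-49.8168+12.185)/7.6942=-4.8910, w=(-49.8168−12.185)/7.6942=-8.0583
k=1: b·v=29.6×1.25=37.0000; √(2b)=7.6942; u=(37.0000+(-35.145))/7.6942=0.2411, w=(37.0000−(-35.145))/7.6942=9.3766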